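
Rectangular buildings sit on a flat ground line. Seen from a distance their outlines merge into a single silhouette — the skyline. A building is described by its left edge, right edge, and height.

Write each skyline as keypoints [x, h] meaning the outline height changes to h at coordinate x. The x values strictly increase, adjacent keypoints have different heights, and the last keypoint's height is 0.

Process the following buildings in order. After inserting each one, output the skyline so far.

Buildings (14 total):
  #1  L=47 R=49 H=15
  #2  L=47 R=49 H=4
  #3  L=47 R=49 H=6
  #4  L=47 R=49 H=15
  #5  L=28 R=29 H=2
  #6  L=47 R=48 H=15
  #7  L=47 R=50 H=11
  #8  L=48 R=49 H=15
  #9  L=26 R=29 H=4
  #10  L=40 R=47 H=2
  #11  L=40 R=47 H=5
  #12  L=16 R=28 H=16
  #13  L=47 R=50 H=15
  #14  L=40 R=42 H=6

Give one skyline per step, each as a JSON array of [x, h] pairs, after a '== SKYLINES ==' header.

== SKYLINES ==
[[47,15],[49,0]]
[[47,15],[49,0]]
[[47,15],[49,0]]
[[47,15],[49,0]]
[[28,2],[29,0],[47,15],[49,0]]
[[28,2],[29,0],[47,15],[49,0]]
[[28,2],[29,0],[47,15],[49,11],[50,0]]
[[28,2],[29,0],[47,15],[49,11],[50,0]]
[[26,4],[29,0],[47,15],[49,11],[50,0]]
[[26,4],[29,0],[40,2],[47,15],[49,11],[50,0]]
[[26,4],[29,0],[40,5],[47,15],[49,11],[50,0]]
[[16,16],[28,4],[29,0],[40,5],[47,15],[49,11],[50,0]]
[[16,16],[28,4],[29,0],[40,5],[47,15],[50,0]]
[[16,16],[28,4],[29,0],[40,6],[42,5],[47,15],[50,0]]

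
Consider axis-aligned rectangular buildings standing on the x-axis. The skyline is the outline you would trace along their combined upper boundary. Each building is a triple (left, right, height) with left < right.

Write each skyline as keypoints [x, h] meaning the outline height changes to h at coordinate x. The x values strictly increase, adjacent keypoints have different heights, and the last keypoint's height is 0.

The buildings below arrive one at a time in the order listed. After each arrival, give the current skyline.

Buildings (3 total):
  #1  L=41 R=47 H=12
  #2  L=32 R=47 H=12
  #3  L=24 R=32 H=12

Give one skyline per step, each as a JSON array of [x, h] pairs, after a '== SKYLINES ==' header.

== SKYLINES ==
[[41,12],[47,0]]
[[32,12],[47,0]]
[[24,12],[47,0]]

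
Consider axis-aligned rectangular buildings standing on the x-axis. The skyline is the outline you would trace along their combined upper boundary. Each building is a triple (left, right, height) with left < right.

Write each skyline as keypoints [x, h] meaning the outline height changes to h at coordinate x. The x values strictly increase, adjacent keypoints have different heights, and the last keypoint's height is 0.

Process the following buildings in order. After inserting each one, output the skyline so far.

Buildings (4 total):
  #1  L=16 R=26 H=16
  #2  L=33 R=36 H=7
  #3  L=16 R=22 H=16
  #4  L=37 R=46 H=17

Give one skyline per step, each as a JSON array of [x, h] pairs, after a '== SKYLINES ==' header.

== SKYLINES ==
[[16,16],[26,0]]
[[16,16],[26,0],[33,7],[36,0]]
[[16,16],[26,0],[33,7],[36,0]]
[[16,16],[26,0],[33,7],[36,0],[37,17],[46,0]]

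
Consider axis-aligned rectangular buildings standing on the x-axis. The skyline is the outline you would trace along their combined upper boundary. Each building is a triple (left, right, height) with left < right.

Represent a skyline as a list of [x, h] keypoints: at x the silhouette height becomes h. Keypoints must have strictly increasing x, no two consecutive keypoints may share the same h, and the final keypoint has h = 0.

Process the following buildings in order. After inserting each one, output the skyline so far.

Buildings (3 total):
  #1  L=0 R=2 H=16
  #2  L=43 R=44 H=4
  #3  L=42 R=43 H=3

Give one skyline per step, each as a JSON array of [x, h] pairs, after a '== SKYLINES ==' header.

== SKYLINES ==
[[0,16],[2,0]]
[[0,16],[2,0],[43,4],[44,0]]
[[0,16],[2,0],[42,3],[43,4],[44,0]]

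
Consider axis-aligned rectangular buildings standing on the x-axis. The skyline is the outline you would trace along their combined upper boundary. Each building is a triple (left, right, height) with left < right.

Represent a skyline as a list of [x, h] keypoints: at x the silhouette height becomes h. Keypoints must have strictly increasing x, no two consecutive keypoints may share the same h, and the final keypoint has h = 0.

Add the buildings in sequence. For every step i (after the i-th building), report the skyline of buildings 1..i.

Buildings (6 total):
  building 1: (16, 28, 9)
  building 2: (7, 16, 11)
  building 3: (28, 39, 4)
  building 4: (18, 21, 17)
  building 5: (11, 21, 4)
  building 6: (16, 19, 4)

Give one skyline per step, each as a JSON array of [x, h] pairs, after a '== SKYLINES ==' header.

== SKYLINES ==
[[16,9],[28,0]]
[[7,11],[16,9],[28,0]]
[[7,11],[16,9],[28,4],[39,0]]
[[7,11],[16,9],[18,17],[21,9],[28,4],[39,0]]
[[7,11],[16,9],[18,17],[21,9],[28,4],[39,0]]
[[7,11],[16,9],[18,17],[21,9],[28,4],[39,0]]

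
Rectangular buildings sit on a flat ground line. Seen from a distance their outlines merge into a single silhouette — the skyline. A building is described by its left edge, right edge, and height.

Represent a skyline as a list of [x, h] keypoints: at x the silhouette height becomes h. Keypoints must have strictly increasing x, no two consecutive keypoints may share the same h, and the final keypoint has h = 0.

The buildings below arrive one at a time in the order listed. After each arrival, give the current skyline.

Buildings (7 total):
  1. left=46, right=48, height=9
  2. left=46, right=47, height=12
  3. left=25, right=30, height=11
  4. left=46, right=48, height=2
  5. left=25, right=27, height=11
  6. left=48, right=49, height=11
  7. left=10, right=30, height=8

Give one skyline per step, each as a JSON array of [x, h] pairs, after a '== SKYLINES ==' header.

== SKYLINES ==
[[46,9],[48,0]]
[[46,12],[47,9],[48,0]]
[[25,11],[30,0],[46,12],[47,9],[48,0]]
[[25,11],[30,0],[46,12],[47,9],[48,0]]
[[25,11],[30,0],[46,12],[47,9],[48,0]]
[[25,11],[30,0],[46,12],[47,9],[48,11],[49,0]]
[[10,8],[25,11],[30,0],[46,12],[47,9],[48,11],[49,0]]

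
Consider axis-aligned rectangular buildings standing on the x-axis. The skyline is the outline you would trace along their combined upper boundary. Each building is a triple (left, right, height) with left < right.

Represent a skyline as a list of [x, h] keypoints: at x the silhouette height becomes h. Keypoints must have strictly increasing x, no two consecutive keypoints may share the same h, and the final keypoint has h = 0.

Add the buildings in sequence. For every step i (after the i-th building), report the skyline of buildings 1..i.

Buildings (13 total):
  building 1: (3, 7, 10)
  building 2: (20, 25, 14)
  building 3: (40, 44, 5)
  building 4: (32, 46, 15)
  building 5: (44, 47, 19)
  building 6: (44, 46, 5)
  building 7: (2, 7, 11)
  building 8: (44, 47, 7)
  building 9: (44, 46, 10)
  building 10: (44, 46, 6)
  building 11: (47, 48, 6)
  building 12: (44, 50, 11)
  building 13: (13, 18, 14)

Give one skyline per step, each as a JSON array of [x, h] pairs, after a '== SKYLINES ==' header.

== SKYLINES ==
[[3,10],[7,0]]
[[3,10],[7,0],[20,14],[25,0]]
[[3,10],[7,0],[20,14],[25,0],[40,5],[44,0]]
[[3,10],[7,0],[20,14],[25,0],[32,15],[46,0]]
[[3,10],[7,0],[20,14],[25,0],[32,15],[44,19],[47,0]]
[[3,10],[7,0],[20,14],[25,0],[32,15],[44,19],[47,0]]
[[2,11],[7,0],[20,14],[25,0],[32,15],[44,19],[47,0]]
[[2,11],[7,0],[20,14],[25,0],[32,15],[44,19],[47,0]]
[[2,11],[7,0],[20,14],[25,0],[32,15],[44,19],[47,0]]
[[2,11],[7,0],[20,14],[25,0],[32,15],[44,19],[47,0]]
[[2,11],[7,0],[20,14],[25,0],[32,15],[44,19],[47,6],[48,0]]
[[2,11],[7,0],[20,14],[25,0],[32,15],[44,19],[47,11],[50,0]]
[[2,11],[7,0],[13,14],[18,0],[20,14],[25,0],[32,15],[44,19],[47,11],[50,0]]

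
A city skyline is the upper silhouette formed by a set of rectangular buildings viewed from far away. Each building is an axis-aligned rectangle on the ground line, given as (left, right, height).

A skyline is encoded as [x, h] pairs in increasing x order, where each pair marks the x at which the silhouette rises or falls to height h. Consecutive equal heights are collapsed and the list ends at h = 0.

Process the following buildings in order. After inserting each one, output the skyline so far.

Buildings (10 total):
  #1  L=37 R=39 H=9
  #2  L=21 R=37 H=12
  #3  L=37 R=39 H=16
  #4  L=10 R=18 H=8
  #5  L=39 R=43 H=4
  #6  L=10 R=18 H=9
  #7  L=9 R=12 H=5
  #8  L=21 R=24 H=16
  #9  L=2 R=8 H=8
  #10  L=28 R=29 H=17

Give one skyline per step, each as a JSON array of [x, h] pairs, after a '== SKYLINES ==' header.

== SKYLINES ==
[[37,9],[39,0]]
[[21,12],[37,9],[39,0]]
[[21,12],[37,16],[39,0]]
[[10,8],[18,0],[21,12],[37,16],[39,0]]
[[10,8],[18,0],[21,12],[37,16],[39,4],[43,0]]
[[10,9],[18,0],[21,12],[37,16],[39,4],[43,0]]
[[9,5],[10,9],[18,0],[21,12],[37,16],[39,4],[43,0]]
[[9,5],[10,9],[18,0],[21,16],[24,12],[37,16],[39,4],[43,0]]
[[2,8],[8,0],[9,5],[10,9],[18,0],[21,16],[24,12],[37,16],[39,4],[43,0]]
[[2,8],[8,0],[9,5],[10,9],[18,0],[21,16],[24,12],[28,17],[29,12],[37,16],[39,4],[43,0]]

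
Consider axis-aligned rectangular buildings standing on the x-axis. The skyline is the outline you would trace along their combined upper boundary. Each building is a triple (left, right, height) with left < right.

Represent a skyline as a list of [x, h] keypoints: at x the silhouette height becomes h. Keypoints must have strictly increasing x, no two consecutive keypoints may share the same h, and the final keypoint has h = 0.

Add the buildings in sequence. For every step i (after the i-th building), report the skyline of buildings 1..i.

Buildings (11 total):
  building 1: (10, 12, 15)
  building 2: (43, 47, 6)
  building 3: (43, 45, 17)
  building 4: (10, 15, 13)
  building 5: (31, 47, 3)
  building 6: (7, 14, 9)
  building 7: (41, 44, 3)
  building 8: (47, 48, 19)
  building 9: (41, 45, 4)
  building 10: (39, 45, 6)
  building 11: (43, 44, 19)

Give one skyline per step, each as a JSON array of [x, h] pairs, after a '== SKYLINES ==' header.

== SKYLINES ==
[[10,15],[12,0]]
[[10,15],[12,0],[43,6],[47,0]]
[[10,15],[12,0],[43,17],[45,6],[47,0]]
[[10,15],[12,13],[15,0],[43,17],[45,6],[47,0]]
[[10,15],[12,13],[15,0],[31,3],[43,17],[45,6],[47,0]]
[[7,9],[10,15],[12,13],[15,0],[31,3],[43,17],[45,6],[47,0]]
[[7,9],[10,15],[12,13],[15,0],[31,3],[43,17],[45,6],[47,0]]
[[7,9],[10,15],[12,13],[15,0],[31,3],[43,17],[45,6],[47,19],[48,0]]
[[7,9],[10,15],[12,13],[15,0],[31,3],[41,4],[43,17],[45,6],[47,19],[48,0]]
[[7,9],[10,15],[12,13],[15,0],[31,3],[39,6],[43,17],[45,6],[47,19],[48,0]]
[[7,9],[10,15],[12,13],[15,0],[31,3],[39,6],[43,19],[44,17],[45,6],[47,19],[48,0]]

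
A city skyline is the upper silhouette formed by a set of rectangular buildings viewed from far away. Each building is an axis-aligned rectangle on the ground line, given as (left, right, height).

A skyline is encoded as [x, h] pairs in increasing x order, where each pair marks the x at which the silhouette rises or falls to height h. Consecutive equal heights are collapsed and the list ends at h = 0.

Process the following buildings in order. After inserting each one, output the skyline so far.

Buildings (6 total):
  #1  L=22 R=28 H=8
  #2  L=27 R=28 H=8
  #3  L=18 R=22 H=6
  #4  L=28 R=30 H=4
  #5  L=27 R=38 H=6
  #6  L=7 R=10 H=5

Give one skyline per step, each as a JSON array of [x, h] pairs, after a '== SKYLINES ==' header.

== SKYLINES ==
[[22,8],[28,0]]
[[22,8],[28,0]]
[[18,6],[22,8],[28,0]]
[[18,6],[22,8],[28,4],[30,0]]
[[18,6],[22,8],[28,6],[38,0]]
[[7,5],[10,0],[18,6],[22,8],[28,6],[38,0]]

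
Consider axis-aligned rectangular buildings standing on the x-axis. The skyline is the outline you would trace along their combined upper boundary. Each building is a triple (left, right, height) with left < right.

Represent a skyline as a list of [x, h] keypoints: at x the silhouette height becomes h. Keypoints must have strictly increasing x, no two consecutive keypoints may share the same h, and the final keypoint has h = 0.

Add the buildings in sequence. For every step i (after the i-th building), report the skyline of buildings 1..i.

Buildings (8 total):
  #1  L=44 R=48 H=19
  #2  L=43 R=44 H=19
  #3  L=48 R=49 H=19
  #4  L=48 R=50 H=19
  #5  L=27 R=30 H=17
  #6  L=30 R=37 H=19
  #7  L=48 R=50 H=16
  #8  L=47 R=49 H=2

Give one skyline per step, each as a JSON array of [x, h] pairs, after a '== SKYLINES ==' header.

== SKYLINES ==
[[44,19],[48,0]]
[[43,19],[48,0]]
[[43,19],[49,0]]
[[43,19],[50,0]]
[[27,17],[30,0],[43,19],[50,0]]
[[27,17],[30,19],[37,0],[43,19],[50,0]]
[[27,17],[30,19],[37,0],[43,19],[50,0]]
[[27,17],[30,19],[37,0],[43,19],[50,0]]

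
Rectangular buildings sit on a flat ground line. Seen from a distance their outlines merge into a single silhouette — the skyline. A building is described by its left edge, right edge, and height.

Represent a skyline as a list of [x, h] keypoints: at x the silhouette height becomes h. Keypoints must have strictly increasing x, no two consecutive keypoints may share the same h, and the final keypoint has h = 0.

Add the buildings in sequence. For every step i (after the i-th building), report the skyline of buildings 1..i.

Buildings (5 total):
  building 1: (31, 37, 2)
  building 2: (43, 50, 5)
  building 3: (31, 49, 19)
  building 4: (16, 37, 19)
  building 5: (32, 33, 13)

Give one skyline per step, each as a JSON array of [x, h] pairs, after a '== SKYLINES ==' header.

== SKYLINES ==
[[31,2],[37,0]]
[[31,2],[37,0],[43,5],[50,0]]
[[31,19],[49,5],[50,0]]
[[16,19],[49,5],[50,0]]
[[16,19],[49,5],[50,0]]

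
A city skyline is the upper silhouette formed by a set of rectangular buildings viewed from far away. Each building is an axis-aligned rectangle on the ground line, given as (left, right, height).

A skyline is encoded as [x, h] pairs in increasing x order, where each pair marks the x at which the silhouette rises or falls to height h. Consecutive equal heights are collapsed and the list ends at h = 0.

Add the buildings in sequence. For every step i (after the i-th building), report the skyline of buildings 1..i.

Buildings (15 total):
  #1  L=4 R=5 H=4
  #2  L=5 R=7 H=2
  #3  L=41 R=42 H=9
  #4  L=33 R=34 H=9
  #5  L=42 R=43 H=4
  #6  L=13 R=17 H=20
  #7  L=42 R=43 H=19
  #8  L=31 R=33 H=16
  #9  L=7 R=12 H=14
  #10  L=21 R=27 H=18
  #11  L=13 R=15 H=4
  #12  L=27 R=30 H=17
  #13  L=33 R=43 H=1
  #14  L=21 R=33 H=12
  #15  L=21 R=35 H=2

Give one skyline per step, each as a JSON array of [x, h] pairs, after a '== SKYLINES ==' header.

== SKYLINES ==
[[4,4],[5,0]]
[[4,4],[5,2],[7,0]]
[[4,4],[5,2],[7,0],[41,9],[42,0]]
[[4,4],[5,2],[7,0],[33,9],[34,0],[41,9],[42,0]]
[[4,4],[5,2],[7,0],[33,9],[34,0],[41,9],[42,4],[43,0]]
[[4,4],[5,2],[7,0],[13,20],[17,0],[33,9],[34,0],[41,9],[42,4],[43,0]]
[[4,4],[5,2],[7,0],[13,20],[17,0],[33,9],[34,0],[41,9],[42,19],[43,0]]
[[4,4],[5,2],[7,0],[13,20],[17,0],[31,16],[33,9],[34,0],[41,9],[42,19],[43,0]]
[[4,4],[5,2],[7,14],[12,0],[13,20],[17,0],[31,16],[33,9],[34,0],[41,9],[42,19],[43,0]]
[[4,4],[5,2],[7,14],[12,0],[13,20],[17,0],[21,18],[27,0],[31,16],[33,9],[34,0],[41,9],[42,19],[43,0]]
[[4,4],[5,2],[7,14],[12,0],[13,20],[17,0],[21,18],[27,0],[31,16],[33,9],[34,0],[41,9],[42,19],[43,0]]
[[4,4],[5,2],[7,14],[12,0],[13,20],[17,0],[21,18],[27,17],[30,0],[31,16],[33,9],[34,0],[41,9],[42,19],[43,0]]
[[4,4],[5,2],[7,14],[12,0],[13,20],[17,0],[21,18],[27,17],[30,0],[31,16],[33,9],[34,1],[41,9],[42,19],[43,0]]
[[4,4],[5,2],[7,14],[12,0],[13,20],[17,0],[21,18],[27,17],[30,12],[31,16],[33,9],[34,1],[41,9],[42,19],[43,0]]
[[4,4],[5,2],[7,14],[12,0],[13,20],[17,0],[21,18],[27,17],[30,12],[31,16],[33,9],[34,2],[35,1],[41,9],[42,19],[43,0]]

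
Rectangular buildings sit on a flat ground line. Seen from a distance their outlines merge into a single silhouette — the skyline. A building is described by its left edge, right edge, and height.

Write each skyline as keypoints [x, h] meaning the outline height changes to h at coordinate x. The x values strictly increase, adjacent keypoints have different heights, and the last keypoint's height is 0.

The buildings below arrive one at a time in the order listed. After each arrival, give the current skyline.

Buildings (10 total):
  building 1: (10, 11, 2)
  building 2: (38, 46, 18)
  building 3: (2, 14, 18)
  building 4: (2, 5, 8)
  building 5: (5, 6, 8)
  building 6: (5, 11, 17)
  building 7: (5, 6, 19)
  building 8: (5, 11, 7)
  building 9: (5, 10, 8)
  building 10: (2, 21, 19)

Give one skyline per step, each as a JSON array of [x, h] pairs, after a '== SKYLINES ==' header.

== SKYLINES ==
[[10,2],[11,0]]
[[10,2],[11,0],[38,18],[46,0]]
[[2,18],[14,0],[38,18],[46,0]]
[[2,18],[14,0],[38,18],[46,0]]
[[2,18],[14,0],[38,18],[46,0]]
[[2,18],[14,0],[38,18],[46,0]]
[[2,18],[5,19],[6,18],[14,0],[38,18],[46,0]]
[[2,18],[5,19],[6,18],[14,0],[38,18],[46,0]]
[[2,18],[5,19],[6,18],[14,0],[38,18],[46,0]]
[[2,19],[21,0],[38,18],[46,0]]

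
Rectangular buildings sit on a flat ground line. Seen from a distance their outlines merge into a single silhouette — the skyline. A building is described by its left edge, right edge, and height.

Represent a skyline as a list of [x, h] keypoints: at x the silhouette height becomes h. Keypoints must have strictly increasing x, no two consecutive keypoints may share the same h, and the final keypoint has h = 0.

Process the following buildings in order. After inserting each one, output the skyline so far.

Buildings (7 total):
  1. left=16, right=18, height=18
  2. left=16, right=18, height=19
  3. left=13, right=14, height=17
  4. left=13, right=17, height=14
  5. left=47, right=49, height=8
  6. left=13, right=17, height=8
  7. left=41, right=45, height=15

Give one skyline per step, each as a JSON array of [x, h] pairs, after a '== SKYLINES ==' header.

== SKYLINES ==
[[16,18],[18,0]]
[[16,19],[18,0]]
[[13,17],[14,0],[16,19],[18,0]]
[[13,17],[14,14],[16,19],[18,0]]
[[13,17],[14,14],[16,19],[18,0],[47,8],[49,0]]
[[13,17],[14,14],[16,19],[18,0],[47,8],[49,0]]
[[13,17],[14,14],[16,19],[18,0],[41,15],[45,0],[47,8],[49,0]]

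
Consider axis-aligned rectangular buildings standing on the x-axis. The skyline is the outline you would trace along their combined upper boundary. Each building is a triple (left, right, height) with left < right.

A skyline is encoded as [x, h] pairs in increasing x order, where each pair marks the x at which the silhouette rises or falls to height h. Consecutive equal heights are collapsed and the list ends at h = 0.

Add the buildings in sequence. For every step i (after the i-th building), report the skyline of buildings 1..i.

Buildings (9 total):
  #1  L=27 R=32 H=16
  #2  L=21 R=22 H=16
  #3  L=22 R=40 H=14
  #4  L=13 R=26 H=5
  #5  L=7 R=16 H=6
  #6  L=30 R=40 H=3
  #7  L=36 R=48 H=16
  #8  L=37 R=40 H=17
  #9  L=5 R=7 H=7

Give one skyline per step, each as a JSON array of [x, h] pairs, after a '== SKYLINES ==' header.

== SKYLINES ==
[[27,16],[32,0]]
[[21,16],[22,0],[27,16],[32,0]]
[[21,16],[22,14],[27,16],[32,14],[40,0]]
[[13,5],[21,16],[22,14],[27,16],[32,14],[40,0]]
[[7,6],[16,5],[21,16],[22,14],[27,16],[32,14],[40,0]]
[[7,6],[16,5],[21,16],[22,14],[27,16],[32,14],[40,0]]
[[7,6],[16,5],[21,16],[22,14],[27,16],[32,14],[36,16],[48,0]]
[[7,6],[16,5],[21,16],[22,14],[27,16],[32,14],[36,16],[37,17],[40,16],[48,0]]
[[5,7],[7,6],[16,5],[21,16],[22,14],[27,16],[32,14],[36,16],[37,17],[40,16],[48,0]]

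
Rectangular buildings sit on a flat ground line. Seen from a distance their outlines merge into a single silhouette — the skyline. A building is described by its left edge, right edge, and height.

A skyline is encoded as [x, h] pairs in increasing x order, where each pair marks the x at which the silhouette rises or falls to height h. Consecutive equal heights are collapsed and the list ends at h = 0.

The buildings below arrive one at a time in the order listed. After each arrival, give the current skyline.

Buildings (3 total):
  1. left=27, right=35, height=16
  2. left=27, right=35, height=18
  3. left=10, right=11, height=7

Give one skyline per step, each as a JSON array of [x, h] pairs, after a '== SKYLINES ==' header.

== SKYLINES ==
[[27,16],[35,0]]
[[27,18],[35,0]]
[[10,7],[11,0],[27,18],[35,0]]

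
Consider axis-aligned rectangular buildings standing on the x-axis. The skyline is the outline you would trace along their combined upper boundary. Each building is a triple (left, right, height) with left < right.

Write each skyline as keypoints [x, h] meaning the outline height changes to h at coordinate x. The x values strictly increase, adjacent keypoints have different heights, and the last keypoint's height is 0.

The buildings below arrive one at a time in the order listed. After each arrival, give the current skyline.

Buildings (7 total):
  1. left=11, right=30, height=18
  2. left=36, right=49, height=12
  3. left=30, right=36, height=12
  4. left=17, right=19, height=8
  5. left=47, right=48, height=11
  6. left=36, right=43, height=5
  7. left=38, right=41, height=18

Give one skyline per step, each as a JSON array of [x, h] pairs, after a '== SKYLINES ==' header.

== SKYLINES ==
[[11,18],[30,0]]
[[11,18],[30,0],[36,12],[49,0]]
[[11,18],[30,12],[49,0]]
[[11,18],[30,12],[49,0]]
[[11,18],[30,12],[49,0]]
[[11,18],[30,12],[49,0]]
[[11,18],[30,12],[38,18],[41,12],[49,0]]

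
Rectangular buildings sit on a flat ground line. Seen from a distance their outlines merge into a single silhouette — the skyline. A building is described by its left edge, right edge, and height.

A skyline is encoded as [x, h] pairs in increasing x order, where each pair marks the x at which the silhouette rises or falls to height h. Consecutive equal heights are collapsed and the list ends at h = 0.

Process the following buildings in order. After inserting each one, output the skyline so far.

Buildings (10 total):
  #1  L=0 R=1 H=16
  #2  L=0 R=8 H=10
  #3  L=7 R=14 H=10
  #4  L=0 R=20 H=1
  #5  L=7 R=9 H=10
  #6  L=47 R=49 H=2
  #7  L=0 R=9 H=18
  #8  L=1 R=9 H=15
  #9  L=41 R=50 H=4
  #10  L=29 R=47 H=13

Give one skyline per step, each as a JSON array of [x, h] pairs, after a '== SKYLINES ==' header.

== SKYLINES ==
[[0,16],[1,0]]
[[0,16],[1,10],[8,0]]
[[0,16],[1,10],[14,0]]
[[0,16],[1,10],[14,1],[20,0]]
[[0,16],[1,10],[14,1],[20,0]]
[[0,16],[1,10],[14,1],[20,0],[47,2],[49,0]]
[[0,18],[9,10],[14,1],[20,0],[47,2],[49,0]]
[[0,18],[9,10],[14,1],[20,0],[47,2],[49,0]]
[[0,18],[9,10],[14,1],[20,0],[41,4],[50,0]]
[[0,18],[9,10],[14,1],[20,0],[29,13],[47,4],[50,0]]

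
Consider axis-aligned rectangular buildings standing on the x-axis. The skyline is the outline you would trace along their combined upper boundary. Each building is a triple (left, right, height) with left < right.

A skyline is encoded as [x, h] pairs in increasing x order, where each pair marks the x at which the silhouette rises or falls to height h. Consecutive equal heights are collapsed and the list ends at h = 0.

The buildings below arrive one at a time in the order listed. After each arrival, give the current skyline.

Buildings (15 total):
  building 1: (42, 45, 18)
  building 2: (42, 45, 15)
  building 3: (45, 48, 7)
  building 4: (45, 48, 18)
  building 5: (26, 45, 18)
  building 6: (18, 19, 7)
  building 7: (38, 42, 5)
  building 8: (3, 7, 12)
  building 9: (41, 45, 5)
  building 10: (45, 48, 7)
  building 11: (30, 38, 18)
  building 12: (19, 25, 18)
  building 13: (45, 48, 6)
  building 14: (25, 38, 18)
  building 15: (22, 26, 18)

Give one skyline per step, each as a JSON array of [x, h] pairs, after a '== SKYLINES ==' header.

== SKYLINES ==
[[42,18],[45,0]]
[[42,18],[45,0]]
[[42,18],[45,7],[48,0]]
[[42,18],[48,0]]
[[26,18],[48,0]]
[[18,7],[19,0],[26,18],[48,0]]
[[18,7],[19,0],[26,18],[48,0]]
[[3,12],[7,0],[18,7],[19,0],[26,18],[48,0]]
[[3,12],[7,0],[18,7],[19,0],[26,18],[48,0]]
[[3,12],[7,0],[18,7],[19,0],[26,18],[48,0]]
[[3,12],[7,0],[18,7],[19,0],[26,18],[48,0]]
[[3,12],[7,0],[18,7],[19,18],[25,0],[26,18],[48,0]]
[[3,12],[7,0],[18,7],[19,18],[25,0],[26,18],[48,0]]
[[3,12],[7,0],[18,7],[19,18],[48,0]]
[[3,12],[7,0],[18,7],[19,18],[48,0]]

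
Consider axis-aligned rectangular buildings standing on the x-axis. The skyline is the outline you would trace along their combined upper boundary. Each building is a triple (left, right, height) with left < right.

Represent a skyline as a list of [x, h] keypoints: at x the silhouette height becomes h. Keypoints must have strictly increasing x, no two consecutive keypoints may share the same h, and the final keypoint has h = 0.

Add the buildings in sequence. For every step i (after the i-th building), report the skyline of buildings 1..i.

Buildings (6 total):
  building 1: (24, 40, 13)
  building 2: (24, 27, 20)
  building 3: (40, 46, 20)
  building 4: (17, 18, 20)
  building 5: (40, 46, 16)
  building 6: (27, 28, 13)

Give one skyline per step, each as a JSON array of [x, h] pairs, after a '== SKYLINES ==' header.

== SKYLINES ==
[[24,13],[40,0]]
[[24,20],[27,13],[40,0]]
[[24,20],[27,13],[40,20],[46,0]]
[[17,20],[18,0],[24,20],[27,13],[40,20],[46,0]]
[[17,20],[18,0],[24,20],[27,13],[40,20],[46,0]]
[[17,20],[18,0],[24,20],[27,13],[40,20],[46,0]]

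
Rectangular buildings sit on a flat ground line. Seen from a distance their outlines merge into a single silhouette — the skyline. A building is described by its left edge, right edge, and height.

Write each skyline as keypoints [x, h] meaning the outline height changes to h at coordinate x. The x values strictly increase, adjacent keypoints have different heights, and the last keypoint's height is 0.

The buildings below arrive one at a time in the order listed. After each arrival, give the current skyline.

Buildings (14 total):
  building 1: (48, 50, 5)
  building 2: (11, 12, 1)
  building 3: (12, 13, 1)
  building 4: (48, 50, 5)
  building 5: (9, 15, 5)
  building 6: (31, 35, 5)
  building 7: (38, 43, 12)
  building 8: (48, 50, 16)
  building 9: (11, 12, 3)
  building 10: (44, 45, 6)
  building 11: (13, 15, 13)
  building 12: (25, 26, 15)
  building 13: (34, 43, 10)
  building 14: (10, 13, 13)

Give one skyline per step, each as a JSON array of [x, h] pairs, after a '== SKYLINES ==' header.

== SKYLINES ==
[[48,5],[50,0]]
[[11,1],[12,0],[48,5],[50,0]]
[[11,1],[13,0],[48,5],[50,0]]
[[11,1],[13,0],[48,5],[50,0]]
[[9,5],[15,0],[48,5],[50,0]]
[[9,5],[15,0],[31,5],[35,0],[48,5],[50,0]]
[[9,5],[15,0],[31,5],[35,0],[38,12],[43,0],[48,5],[50,0]]
[[9,5],[15,0],[31,5],[35,0],[38,12],[43,0],[48,16],[50,0]]
[[9,5],[15,0],[31,5],[35,0],[38,12],[43,0],[48,16],[50,0]]
[[9,5],[15,0],[31,5],[35,0],[38,12],[43,0],[44,6],[45,0],[48,16],[50,0]]
[[9,5],[13,13],[15,0],[31,5],[35,0],[38,12],[43,0],[44,6],[45,0],[48,16],[50,0]]
[[9,5],[13,13],[15,0],[25,15],[26,0],[31,5],[35,0],[38,12],[43,0],[44,6],[45,0],[48,16],[50,0]]
[[9,5],[13,13],[15,0],[25,15],[26,0],[31,5],[34,10],[38,12],[43,0],[44,6],[45,0],[48,16],[50,0]]
[[9,5],[10,13],[15,0],[25,15],[26,0],[31,5],[34,10],[38,12],[43,0],[44,6],[45,0],[48,16],[50,0]]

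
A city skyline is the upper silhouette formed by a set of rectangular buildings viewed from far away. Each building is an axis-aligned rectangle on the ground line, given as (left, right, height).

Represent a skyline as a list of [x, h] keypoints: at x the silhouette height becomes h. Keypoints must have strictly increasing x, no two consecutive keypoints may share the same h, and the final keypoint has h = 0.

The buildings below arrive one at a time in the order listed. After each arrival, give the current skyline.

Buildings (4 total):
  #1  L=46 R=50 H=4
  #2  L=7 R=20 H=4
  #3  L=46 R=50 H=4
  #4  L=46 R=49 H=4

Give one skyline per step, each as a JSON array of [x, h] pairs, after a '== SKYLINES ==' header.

== SKYLINES ==
[[46,4],[50,0]]
[[7,4],[20,0],[46,4],[50,0]]
[[7,4],[20,0],[46,4],[50,0]]
[[7,4],[20,0],[46,4],[50,0]]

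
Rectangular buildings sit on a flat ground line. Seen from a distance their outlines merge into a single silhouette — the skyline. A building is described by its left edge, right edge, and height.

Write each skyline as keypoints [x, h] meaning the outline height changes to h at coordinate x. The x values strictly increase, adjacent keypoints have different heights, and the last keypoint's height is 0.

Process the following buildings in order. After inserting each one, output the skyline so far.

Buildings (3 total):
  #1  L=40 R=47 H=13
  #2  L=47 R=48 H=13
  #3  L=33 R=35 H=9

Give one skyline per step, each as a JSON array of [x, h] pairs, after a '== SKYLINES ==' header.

== SKYLINES ==
[[40,13],[47,0]]
[[40,13],[48,0]]
[[33,9],[35,0],[40,13],[48,0]]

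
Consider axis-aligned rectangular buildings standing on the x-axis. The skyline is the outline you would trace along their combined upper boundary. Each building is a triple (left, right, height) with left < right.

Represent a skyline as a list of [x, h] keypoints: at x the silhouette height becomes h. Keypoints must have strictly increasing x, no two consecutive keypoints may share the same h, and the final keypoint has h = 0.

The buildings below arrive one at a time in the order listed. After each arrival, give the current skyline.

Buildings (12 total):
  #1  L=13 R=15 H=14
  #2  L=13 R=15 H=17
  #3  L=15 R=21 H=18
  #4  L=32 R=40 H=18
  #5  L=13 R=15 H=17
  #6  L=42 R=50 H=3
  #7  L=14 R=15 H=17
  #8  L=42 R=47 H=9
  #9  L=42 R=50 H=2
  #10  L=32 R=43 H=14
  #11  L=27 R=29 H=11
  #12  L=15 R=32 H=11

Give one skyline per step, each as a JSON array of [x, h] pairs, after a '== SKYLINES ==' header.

== SKYLINES ==
[[13,14],[15,0]]
[[13,17],[15,0]]
[[13,17],[15,18],[21,0]]
[[13,17],[15,18],[21,0],[32,18],[40,0]]
[[13,17],[15,18],[21,0],[32,18],[40,0]]
[[13,17],[15,18],[21,0],[32,18],[40,0],[42,3],[50,0]]
[[13,17],[15,18],[21,0],[32,18],[40,0],[42,3],[50,0]]
[[13,17],[15,18],[21,0],[32,18],[40,0],[42,9],[47,3],[50,0]]
[[13,17],[15,18],[21,0],[32,18],[40,0],[42,9],[47,3],[50,0]]
[[13,17],[15,18],[21,0],[32,18],[40,14],[43,9],[47,3],[50,0]]
[[13,17],[15,18],[21,0],[27,11],[29,0],[32,18],[40,14],[43,9],[47,3],[50,0]]
[[13,17],[15,18],[21,11],[32,18],[40,14],[43,9],[47,3],[50,0]]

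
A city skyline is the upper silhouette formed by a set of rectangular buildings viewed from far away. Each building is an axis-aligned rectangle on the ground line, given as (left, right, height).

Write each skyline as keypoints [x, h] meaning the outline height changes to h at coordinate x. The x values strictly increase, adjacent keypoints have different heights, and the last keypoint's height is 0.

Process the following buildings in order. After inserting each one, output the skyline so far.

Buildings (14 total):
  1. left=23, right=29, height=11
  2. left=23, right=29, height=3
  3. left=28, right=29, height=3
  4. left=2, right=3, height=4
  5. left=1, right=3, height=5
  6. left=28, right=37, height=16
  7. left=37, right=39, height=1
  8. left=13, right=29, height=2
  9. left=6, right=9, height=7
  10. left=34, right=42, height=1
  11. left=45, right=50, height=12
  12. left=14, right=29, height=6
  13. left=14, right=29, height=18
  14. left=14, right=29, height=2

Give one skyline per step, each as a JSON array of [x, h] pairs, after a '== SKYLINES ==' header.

== SKYLINES ==
[[23,11],[29,0]]
[[23,11],[29,0]]
[[23,11],[29,0]]
[[2,4],[3,0],[23,11],[29,0]]
[[1,5],[3,0],[23,11],[29,0]]
[[1,5],[3,0],[23,11],[28,16],[37,0]]
[[1,5],[3,0],[23,11],[28,16],[37,1],[39,0]]
[[1,5],[3,0],[13,2],[23,11],[28,16],[37,1],[39,0]]
[[1,5],[3,0],[6,7],[9,0],[13,2],[23,11],[28,16],[37,1],[39,0]]
[[1,5],[3,0],[6,7],[9,0],[13,2],[23,11],[28,16],[37,1],[42,0]]
[[1,5],[3,0],[6,7],[9,0],[13,2],[23,11],[28,16],[37,1],[42,0],[45,12],[50,0]]
[[1,5],[3,0],[6,7],[9,0],[13,2],[14,6],[23,11],[28,16],[37,1],[42,0],[45,12],[50,0]]
[[1,5],[3,0],[6,7],[9,0],[13,2],[14,18],[29,16],[37,1],[42,0],[45,12],[50,0]]
[[1,5],[3,0],[6,7],[9,0],[13,2],[14,18],[29,16],[37,1],[42,0],[45,12],[50,0]]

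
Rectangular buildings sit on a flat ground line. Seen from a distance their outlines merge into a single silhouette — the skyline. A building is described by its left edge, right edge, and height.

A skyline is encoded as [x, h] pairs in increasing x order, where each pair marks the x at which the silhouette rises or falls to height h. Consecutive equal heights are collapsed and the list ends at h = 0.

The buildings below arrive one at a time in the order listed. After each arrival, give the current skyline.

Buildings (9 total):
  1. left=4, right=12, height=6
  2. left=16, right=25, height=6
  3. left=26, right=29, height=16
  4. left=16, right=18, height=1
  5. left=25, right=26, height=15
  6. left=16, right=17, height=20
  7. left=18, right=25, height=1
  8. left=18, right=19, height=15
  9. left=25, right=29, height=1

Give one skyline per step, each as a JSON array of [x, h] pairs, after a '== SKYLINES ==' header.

== SKYLINES ==
[[4,6],[12,0]]
[[4,6],[12,0],[16,6],[25,0]]
[[4,6],[12,0],[16,6],[25,0],[26,16],[29,0]]
[[4,6],[12,0],[16,6],[25,0],[26,16],[29,0]]
[[4,6],[12,0],[16,6],[25,15],[26,16],[29,0]]
[[4,6],[12,0],[16,20],[17,6],[25,15],[26,16],[29,0]]
[[4,6],[12,0],[16,20],[17,6],[25,15],[26,16],[29,0]]
[[4,6],[12,0],[16,20],[17,6],[18,15],[19,6],[25,15],[26,16],[29,0]]
[[4,6],[12,0],[16,20],[17,6],[18,15],[19,6],[25,15],[26,16],[29,0]]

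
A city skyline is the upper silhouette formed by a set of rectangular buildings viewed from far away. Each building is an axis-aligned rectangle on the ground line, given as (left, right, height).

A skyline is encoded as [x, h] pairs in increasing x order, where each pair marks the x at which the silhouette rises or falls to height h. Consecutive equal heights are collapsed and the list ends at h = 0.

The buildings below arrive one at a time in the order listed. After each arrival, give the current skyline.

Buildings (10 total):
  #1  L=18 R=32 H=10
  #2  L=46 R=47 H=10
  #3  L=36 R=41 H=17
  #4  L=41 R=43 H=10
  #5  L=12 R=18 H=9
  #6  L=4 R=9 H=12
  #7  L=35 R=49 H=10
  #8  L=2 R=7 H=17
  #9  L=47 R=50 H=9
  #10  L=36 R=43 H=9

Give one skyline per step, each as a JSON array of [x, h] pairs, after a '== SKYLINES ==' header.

== SKYLINES ==
[[18,10],[32,0]]
[[18,10],[32,0],[46,10],[47,0]]
[[18,10],[32,0],[36,17],[41,0],[46,10],[47,0]]
[[18,10],[32,0],[36,17],[41,10],[43,0],[46,10],[47,0]]
[[12,9],[18,10],[32,0],[36,17],[41,10],[43,0],[46,10],[47,0]]
[[4,12],[9,0],[12,9],[18,10],[32,0],[36,17],[41,10],[43,0],[46,10],[47,0]]
[[4,12],[9,0],[12,9],[18,10],[32,0],[35,10],[36,17],[41,10],[49,0]]
[[2,17],[7,12],[9,0],[12,9],[18,10],[32,0],[35,10],[36,17],[41,10],[49,0]]
[[2,17],[7,12],[9,0],[12,9],[18,10],[32,0],[35,10],[36,17],[41,10],[49,9],[50,0]]
[[2,17],[7,12],[9,0],[12,9],[18,10],[32,0],[35,10],[36,17],[41,10],[49,9],[50,0]]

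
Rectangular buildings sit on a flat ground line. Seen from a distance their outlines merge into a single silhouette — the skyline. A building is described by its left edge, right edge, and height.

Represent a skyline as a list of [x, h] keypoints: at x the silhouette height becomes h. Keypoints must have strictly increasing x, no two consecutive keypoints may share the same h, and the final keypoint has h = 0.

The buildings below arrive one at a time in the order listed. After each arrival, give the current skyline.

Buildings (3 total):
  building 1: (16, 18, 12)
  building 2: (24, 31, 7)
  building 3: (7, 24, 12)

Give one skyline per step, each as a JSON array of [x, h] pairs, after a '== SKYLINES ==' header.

== SKYLINES ==
[[16,12],[18,0]]
[[16,12],[18,0],[24,7],[31,0]]
[[7,12],[24,7],[31,0]]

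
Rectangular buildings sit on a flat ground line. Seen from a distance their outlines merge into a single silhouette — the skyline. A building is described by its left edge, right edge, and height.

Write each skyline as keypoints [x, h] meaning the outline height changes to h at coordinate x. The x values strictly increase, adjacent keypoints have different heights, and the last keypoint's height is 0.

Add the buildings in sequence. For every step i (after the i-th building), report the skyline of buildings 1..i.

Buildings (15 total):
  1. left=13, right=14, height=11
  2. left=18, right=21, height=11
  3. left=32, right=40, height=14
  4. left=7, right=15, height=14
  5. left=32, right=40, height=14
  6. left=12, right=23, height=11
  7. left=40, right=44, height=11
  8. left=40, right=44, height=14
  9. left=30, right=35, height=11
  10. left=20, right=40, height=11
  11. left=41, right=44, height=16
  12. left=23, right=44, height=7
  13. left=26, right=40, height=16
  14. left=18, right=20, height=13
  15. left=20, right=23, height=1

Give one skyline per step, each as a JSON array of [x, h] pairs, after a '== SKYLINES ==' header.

== SKYLINES ==
[[13,11],[14,0]]
[[13,11],[14,0],[18,11],[21,0]]
[[13,11],[14,0],[18,11],[21,0],[32,14],[40,0]]
[[7,14],[15,0],[18,11],[21,0],[32,14],[40,0]]
[[7,14],[15,0],[18,11],[21,0],[32,14],[40,0]]
[[7,14],[15,11],[23,0],[32,14],[40,0]]
[[7,14],[15,11],[23,0],[32,14],[40,11],[44,0]]
[[7,14],[15,11],[23,0],[32,14],[44,0]]
[[7,14],[15,11],[23,0],[30,11],[32,14],[44,0]]
[[7,14],[15,11],[32,14],[44,0]]
[[7,14],[15,11],[32,14],[41,16],[44,0]]
[[7,14],[15,11],[32,14],[41,16],[44,0]]
[[7,14],[15,11],[26,16],[40,14],[41,16],[44,0]]
[[7,14],[15,11],[18,13],[20,11],[26,16],[40,14],[41,16],[44,0]]
[[7,14],[15,11],[18,13],[20,11],[26,16],[40,14],[41,16],[44,0]]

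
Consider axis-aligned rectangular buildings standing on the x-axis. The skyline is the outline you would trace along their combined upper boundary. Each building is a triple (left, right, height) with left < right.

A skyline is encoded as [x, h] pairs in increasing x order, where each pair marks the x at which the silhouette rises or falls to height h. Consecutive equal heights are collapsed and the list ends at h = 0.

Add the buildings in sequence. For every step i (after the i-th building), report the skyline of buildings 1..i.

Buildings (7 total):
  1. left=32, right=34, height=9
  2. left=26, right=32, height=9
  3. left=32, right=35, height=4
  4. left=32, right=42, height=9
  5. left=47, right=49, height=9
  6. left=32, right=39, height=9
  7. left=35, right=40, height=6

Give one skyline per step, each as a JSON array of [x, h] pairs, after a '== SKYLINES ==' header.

== SKYLINES ==
[[32,9],[34,0]]
[[26,9],[34,0]]
[[26,9],[34,4],[35,0]]
[[26,9],[42,0]]
[[26,9],[42,0],[47,9],[49,0]]
[[26,9],[42,0],[47,9],[49,0]]
[[26,9],[42,0],[47,9],[49,0]]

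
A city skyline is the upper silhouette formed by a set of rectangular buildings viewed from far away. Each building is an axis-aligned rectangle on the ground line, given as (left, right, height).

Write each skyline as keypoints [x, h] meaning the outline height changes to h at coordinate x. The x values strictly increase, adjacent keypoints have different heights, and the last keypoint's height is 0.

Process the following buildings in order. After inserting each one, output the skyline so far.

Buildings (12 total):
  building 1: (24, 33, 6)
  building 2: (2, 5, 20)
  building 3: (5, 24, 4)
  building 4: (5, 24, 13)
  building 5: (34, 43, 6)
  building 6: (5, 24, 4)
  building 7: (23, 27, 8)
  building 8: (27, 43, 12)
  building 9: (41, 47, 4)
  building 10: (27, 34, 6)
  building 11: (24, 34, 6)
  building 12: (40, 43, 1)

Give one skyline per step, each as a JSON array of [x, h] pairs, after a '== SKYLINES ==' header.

== SKYLINES ==
[[24,6],[33,0]]
[[2,20],[5,0],[24,6],[33,0]]
[[2,20],[5,4],[24,6],[33,0]]
[[2,20],[5,13],[24,6],[33,0]]
[[2,20],[5,13],[24,6],[33,0],[34,6],[43,0]]
[[2,20],[5,13],[24,6],[33,0],[34,6],[43,0]]
[[2,20],[5,13],[24,8],[27,6],[33,0],[34,6],[43,0]]
[[2,20],[5,13],[24,8],[27,12],[43,0]]
[[2,20],[5,13],[24,8],[27,12],[43,4],[47,0]]
[[2,20],[5,13],[24,8],[27,12],[43,4],[47,0]]
[[2,20],[5,13],[24,8],[27,12],[43,4],[47,0]]
[[2,20],[5,13],[24,8],[27,12],[43,4],[47,0]]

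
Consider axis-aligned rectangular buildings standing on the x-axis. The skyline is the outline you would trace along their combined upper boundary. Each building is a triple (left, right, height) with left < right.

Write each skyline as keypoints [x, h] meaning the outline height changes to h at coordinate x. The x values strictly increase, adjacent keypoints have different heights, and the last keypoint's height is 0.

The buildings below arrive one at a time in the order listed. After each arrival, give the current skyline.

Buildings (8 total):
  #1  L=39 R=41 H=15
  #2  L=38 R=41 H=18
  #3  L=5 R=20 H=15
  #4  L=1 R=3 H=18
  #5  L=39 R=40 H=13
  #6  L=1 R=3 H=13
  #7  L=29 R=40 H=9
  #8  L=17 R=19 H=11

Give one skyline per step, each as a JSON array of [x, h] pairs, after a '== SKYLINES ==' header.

== SKYLINES ==
[[39,15],[41,0]]
[[38,18],[41,0]]
[[5,15],[20,0],[38,18],[41,0]]
[[1,18],[3,0],[5,15],[20,0],[38,18],[41,0]]
[[1,18],[3,0],[5,15],[20,0],[38,18],[41,0]]
[[1,18],[3,0],[5,15],[20,0],[38,18],[41,0]]
[[1,18],[3,0],[5,15],[20,0],[29,9],[38,18],[41,0]]
[[1,18],[3,0],[5,15],[20,0],[29,9],[38,18],[41,0]]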